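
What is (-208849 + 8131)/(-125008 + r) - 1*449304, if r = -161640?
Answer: -64395946137/143324 ≈ -4.4930e+5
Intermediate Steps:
(-208849 + 8131)/(-125008 + r) - 1*449304 = (-208849 + 8131)/(-125008 - 161640) - 1*449304 = -200718/(-286648) - 449304 = -200718*(-1/286648) - 449304 = 100359/143324 - 449304 = -64395946137/143324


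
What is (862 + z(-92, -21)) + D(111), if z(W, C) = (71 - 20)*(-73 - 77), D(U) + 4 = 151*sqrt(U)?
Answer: -6792 + 151*sqrt(111) ≈ -5201.1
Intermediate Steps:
D(U) = -4 + 151*sqrt(U)
z(W, C) = -7650 (z(W, C) = 51*(-150) = -7650)
(862 + z(-92, -21)) + D(111) = (862 - 7650) + (-4 + 151*sqrt(111)) = -6788 + (-4 + 151*sqrt(111)) = -6792 + 151*sqrt(111)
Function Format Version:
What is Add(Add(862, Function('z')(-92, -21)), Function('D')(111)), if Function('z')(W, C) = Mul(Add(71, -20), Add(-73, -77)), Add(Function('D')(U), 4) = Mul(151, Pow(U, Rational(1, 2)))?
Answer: Add(-6792, Mul(151, Pow(111, Rational(1, 2)))) ≈ -5201.1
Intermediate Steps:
Function('D')(U) = Add(-4, Mul(151, Pow(U, Rational(1, 2))))
Function('z')(W, C) = -7650 (Function('z')(W, C) = Mul(51, -150) = -7650)
Add(Add(862, Function('z')(-92, -21)), Function('D')(111)) = Add(Add(862, -7650), Add(-4, Mul(151, Pow(111, Rational(1, 2))))) = Add(-6788, Add(-4, Mul(151, Pow(111, Rational(1, 2))))) = Add(-6792, Mul(151, Pow(111, Rational(1, 2))))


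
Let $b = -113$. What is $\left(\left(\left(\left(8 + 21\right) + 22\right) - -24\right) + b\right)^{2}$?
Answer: $1444$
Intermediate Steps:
$\left(\left(\left(\left(8 + 21\right) + 22\right) - -24\right) + b\right)^{2} = \left(\left(\left(\left(8 + 21\right) + 22\right) - -24\right) - 113\right)^{2} = \left(\left(\left(29 + 22\right) + 24\right) - 113\right)^{2} = \left(\left(51 + 24\right) - 113\right)^{2} = \left(75 - 113\right)^{2} = \left(-38\right)^{2} = 1444$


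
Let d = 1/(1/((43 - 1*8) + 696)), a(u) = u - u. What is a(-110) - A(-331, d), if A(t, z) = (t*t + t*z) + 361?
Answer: 132039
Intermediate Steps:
a(u) = 0
d = 731 (d = 1/(1/((43 - 8) + 696)) = 1/(1/(35 + 696)) = 1/(1/731) = 731)
A(t, z) = 361 + t² + t*z (A(t, z) = (t² + t*z) + 361 = 361 + t² + t*z)
a(-110) - A(-331, d) = 0 - (361 + (-331)² - 331*731) = 0 - (361 + 109561 - 241961) = 0 - 1*(-132039) = 0 + 132039 = 132039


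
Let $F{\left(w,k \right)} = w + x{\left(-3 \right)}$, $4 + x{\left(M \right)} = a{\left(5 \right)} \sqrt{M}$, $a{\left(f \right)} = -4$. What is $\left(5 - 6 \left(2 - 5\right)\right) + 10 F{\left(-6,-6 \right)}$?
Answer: $-77 - 40 i \sqrt{3} \approx -77.0 - 69.282 i$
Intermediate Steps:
$x{\left(M \right)} = -4 - 4 \sqrt{M}$
$F{\left(w,k \right)} = -4 + w - 4 i \sqrt{3}$ ($F{\left(w,k \right)} = w - \left(4 + 4 \sqrt{-3}\right) = w - \left(4 + 4 i \sqrt{3}\right) = -4 + w - 4 i \sqrt{3}$)
$\left(5 - 6 \left(2 - 5\right)\right) + 10 F{\left(-6,-6 \right)} = \left(5 - 6 \left(2 - 5\right)\right) + 10 \left(-4 - 6 - 4 i \sqrt{3}\right) = \left(5 - 6 \left(2 - 5\right)\right) + 10 \left(-10 - 4 i \sqrt{3}\right) = \left(5 - -18\right) - \left(100 + 40 i \sqrt{3}\right) = \left(5 + 18\right) - \left(100 + 40 i \sqrt{3}\right) = 23 - \left(100 + 40 i \sqrt{3}\right) = -77 - 40 i \sqrt{3}$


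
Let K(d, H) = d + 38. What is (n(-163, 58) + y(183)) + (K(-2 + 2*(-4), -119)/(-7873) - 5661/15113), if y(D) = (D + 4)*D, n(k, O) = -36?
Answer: 239261484344/6999097 ≈ 34185.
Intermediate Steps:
K(d, H) = 38 + d
y(D) = D*(4 + D) (y(D) = (4 + D)*D = D*(4 + D))
(n(-163, 58) + y(183)) + (K(-2 + 2*(-4), -119)/(-7873) - 5661/15113) = (-36 + 183*(4 + 183)) + ((38 + (-2 + 2*(-4)))/(-7873) - 5661/15113) = (-36 + 183*187) + ((38 + (-2 - 8))*(-1/7873) - 5661*1/15113) = (-36 + 34221) + ((38 - 10)*(-1/7873) - 333/889) = 34185 + (28*(-1/7873) - 333/889) = 34185 + (-28/7873 - 333/889) = 34185 - 2646601/6999097 = 239261484344/6999097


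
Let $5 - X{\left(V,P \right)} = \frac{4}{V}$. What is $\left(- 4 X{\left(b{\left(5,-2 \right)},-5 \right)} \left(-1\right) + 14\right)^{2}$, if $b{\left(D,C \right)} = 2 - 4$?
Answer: $1764$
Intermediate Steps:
$b{\left(D,C \right)} = -2$ ($b{\left(D,C \right)} = 2 - 4 = -2$)
$X{\left(V,P \right)} = 5 - \frac{4}{V}$
$\left(- 4 X{\left(b{\left(5,-2 \right)},-5 \right)} \left(-1\right) + 14\right)^{2} = \left(- 4 \left(5 - \frac{4}{-2}\right) \left(-1\right) + 14\right)^{2} = \left(- 4 \left(5 - -2\right) \left(-1\right) + 14\right)^{2} = \left(- 4 \left(5 + 2\right) \left(-1\right) + 14\right)^{2} = \left(\left(-4\right) 7 \left(-1\right) + 14\right)^{2} = \left(\left(-28\right) \left(-1\right) + 14\right)^{2} = \left(28 + 14\right)^{2} = 42^{2} = 1764$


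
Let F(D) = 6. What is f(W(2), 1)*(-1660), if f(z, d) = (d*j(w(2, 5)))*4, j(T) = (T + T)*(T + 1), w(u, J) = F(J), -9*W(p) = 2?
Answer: -557760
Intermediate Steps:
W(p) = -2/9 (W(p) = -⅑*2 = -2/9)
w(u, J) = 6
j(T) = 2*T*(1 + T) (j(T) = (2*T)*(1 + T) = 2*T*(1 + T))
f(z, d) = 336*d (f(z, d) = (d*(2*6*(1 + 6)))*4 = (d*(2*6*7))*4 = (d*84)*4 = (84*d)*4 = 336*d)
f(W(2), 1)*(-1660) = (336*1)*(-1660) = 336*(-1660) = -557760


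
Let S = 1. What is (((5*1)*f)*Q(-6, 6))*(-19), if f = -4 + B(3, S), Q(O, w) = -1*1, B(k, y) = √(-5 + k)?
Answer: -380 + 95*I*√2 ≈ -380.0 + 134.35*I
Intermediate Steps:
Q(O, w) = -1
f = -4 + I*√2 (f = -4 + √(-5 + 3) = -4 + √(-2) = -4 + I*√2 ≈ -4.0 + 1.4142*I)
(((5*1)*f)*Q(-6, 6))*(-19) = (((5*1)*(-4 + I*√2))*(-1))*(-19) = ((5*(-4 + I*√2))*(-1))*(-19) = ((-20 + 5*I*√2)*(-1))*(-19) = (20 - 5*I*√2)*(-19) = -380 + 95*I*√2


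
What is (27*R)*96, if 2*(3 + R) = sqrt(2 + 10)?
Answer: -7776 + 2592*sqrt(3) ≈ -3286.5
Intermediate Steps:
R = -3 + sqrt(3) (R = -3 + sqrt(2 + 10)/2 = -3 + sqrt(12)/2 = -3 + (2*sqrt(3))/2 = -3 + sqrt(3) ≈ -1.2680)
(27*R)*96 = (27*(-3 + sqrt(3)))*96 = (-81 + 27*sqrt(3))*96 = -7776 + 2592*sqrt(3)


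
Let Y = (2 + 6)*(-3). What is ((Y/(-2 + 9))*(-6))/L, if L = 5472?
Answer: 1/266 ≈ 0.0037594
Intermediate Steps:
Y = -24 (Y = 8*(-3) = -24)
((Y/(-2 + 9))*(-6))/L = (-24/(-2 + 9)*(-6))/5472 = (-24/7*(-6))*(1/5472) = (-24*1/7*(-6))*(1/5472) = -24/7*(-6)*(1/5472) = (144/7)*(1/5472) = 1/266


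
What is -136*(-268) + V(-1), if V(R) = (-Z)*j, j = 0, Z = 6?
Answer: 36448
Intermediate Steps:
V(R) = 0 (V(R) = -1*6*0 = -6*0 = 0)
-136*(-268) + V(-1) = -136*(-268) + 0 = 36448 + 0 = 36448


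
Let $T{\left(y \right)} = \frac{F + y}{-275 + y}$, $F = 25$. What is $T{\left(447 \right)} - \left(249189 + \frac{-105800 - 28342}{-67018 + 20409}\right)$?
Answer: $- \frac{499421622587}{2004187} \approx -2.4919 \cdot 10^{5}$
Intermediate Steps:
$T{\left(y \right)} = \frac{25 + y}{-275 + y}$
$T{\left(447 \right)} - \left(249189 + \frac{-105800 - 28342}{-67018 + 20409}\right) = \frac{25 + 447}{-275 + 447} - \left(249189 + \frac{-105800 - 28342}{-67018 + 20409}\right) = \frac{1}{172} \cdot 472 - \left(249189 - \frac{134142}{-46609}\right) = \frac{1}{172} \cdot 472 - \left(249189 - - \frac{134142}{46609}\right) = \frac{118}{43} - \frac{11614584243}{46609} = - \frac{499421622587}{2004187}$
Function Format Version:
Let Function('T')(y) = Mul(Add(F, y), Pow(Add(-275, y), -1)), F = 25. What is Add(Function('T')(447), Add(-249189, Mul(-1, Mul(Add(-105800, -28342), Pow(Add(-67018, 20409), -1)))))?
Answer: Rational(-499421622587, 2004187) ≈ -2.4919e+5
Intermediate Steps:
Function('T')(y) = Mul(Pow(Add(-275, y), -1), Add(25, y)) (Function('T')(y) = Mul(Add(25, y), Pow(Add(-275, y), -1)) = Mul(Pow(Add(-275, y), -1), Add(25, y)))
Add(Function('T')(447), Add(-249189, Mul(-1, Mul(Add(-105800, -28342), Pow(Add(-67018, 20409), -1))))) = Add(Mul(Pow(Add(-275, 447), -1), Add(25, 447)), Add(-249189, Mul(-1, Mul(Add(-105800, -28342), Pow(Add(-67018, 20409), -1))))) = Add(Mul(Pow(172, -1), 472), Add(-249189, Mul(-1, Mul(-134142, Pow(-46609, -1))))) = Add(Mul(Rational(1, 172), 472), Add(-249189, Mul(-1, Mul(-134142, Rational(-1, 46609))))) = Add(Rational(118, 43), Add(-249189, Mul(-1, Rational(134142, 46609)))) = Add(Rational(118, 43), Add(-249189, Rational(-134142, 46609))) = Add(Rational(118, 43), Rational(-11614584243, 46609)) = Rational(-499421622587, 2004187)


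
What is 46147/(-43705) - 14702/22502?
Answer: -840475352/491724955 ≈ -1.7092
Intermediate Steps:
46147/(-43705) - 14702/22502 = 46147*(-1/43705) - 14702*1/22502 = -46147/43705 - 7351/11251 = -840475352/491724955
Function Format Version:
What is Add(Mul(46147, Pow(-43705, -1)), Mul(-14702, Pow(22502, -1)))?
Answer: Rational(-840475352, 491724955) ≈ -1.7092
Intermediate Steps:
Add(Mul(46147, Pow(-43705, -1)), Mul(-14702, Pow(22502, -1))) = Add(Mul(46147, Rational(-1, 43705)), Mul(-14702, Rational(1, 22502))) = Add(Rational(-46147, 43705), Rational(-7351, 11251)) = Rational(-840475352, 491724955)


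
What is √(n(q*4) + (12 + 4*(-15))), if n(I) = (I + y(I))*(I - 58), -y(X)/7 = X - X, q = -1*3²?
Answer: 2*√834 ≈ 57.758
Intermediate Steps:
q = -9 (q = -1*9 = -9)
y(X) = 0 (y(X) = -7*(X - X) = -7*0 = 0)
n(I) = I*(-58 + I) (n(I) = (I + 0)*(I - 58) = I*(-58 + I))
√(n(q*4) + (12 + 4*(-15))) = √((-9*4)*(-58 - 9*4) + (12 + 4*(-15))) = √(-36*(-58 - 36) + (12 - 60)) = √(-36*(-94) - 48) = √(3384 - 48) = √3336 = 2*√834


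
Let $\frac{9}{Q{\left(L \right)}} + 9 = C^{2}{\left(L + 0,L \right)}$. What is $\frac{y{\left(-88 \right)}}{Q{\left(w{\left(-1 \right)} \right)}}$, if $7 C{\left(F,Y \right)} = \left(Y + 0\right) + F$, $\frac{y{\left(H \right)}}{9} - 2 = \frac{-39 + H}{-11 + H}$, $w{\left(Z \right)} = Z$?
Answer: $- \frac{142025}{4851} \approx -29.277$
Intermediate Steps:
$y{\left(H \right)} = 18 + \frac{9 \left(-39 + H\right)}{-11 + H}$ ($y{\left(H \right)} = 18 + 9 \frac{-39 + H}{-11 + H} = 18 + \frac{9 \left(-39 + H\right)}{-11 + H}$)
$C{\left(F,Y \right)} = \frac{F}{7} + \frac{Y}{7}$ ($C{\left(F,Y \right)} = \frac{\left(Y + 0\right) + F}{7} = \frac{Y + F}{7} = \frac{F + Y}{7} = \frac{F}{7} + \frac{Y}{7}$)
$Q{\left(L \right)} = \frac{9}{-9 + \frac{4 L^{2}}{49}}$ ($Q{\left(L \right)} = \frac{9}{-9 + \left(\frac{L + 0}{7} + \frac{L}{7}\right)^{2}} = \frac{9}{-9 + \left(\frac{L}{7} + \frac{L}{7}\right)^{2}} = \frac{9}{-9 + \left(\frac{2 L}{7}\right)^{2}} = \frac{9}{-9 + \frac{4 L^{2}}{49}}$)
$\frac{y{\left(-88 \right)}}{Q{\left(w{\left(-1 \right)} \right)}} = \frac{9 \frac{1}{-11 - 88} \left(-61 + 3 \left(-88\right)\right)}{441 \frac{1}{-441 + 4 \left(-1\right)^{2}}} = \frac{9 \frac{1}{-99} \left(-61 - 264\right)}{441 \frac{1}{-441 + 4 \cdot 1}} = \frac{9 \left(- \frac{1}{99}\right) \left(-325\right)}{441 \frac{1}{-441 + 4}} = \frac{325}{11 \frac{441}{-437}} = \frac{325}{11 \cdot 441 \left(- \frac{1}{437}\right)} = \frac{325}{11 \left(- \frac{441}{437}\right)} = \frac{325}{11} \left(- \frac{437}{441}\right) = - \frac{142025}{4851}$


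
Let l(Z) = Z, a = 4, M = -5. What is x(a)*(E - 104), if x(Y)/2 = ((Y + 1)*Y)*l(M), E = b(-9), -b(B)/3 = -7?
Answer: 16600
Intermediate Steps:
b(B) = 21 (b(B) = -3*(-7) = 21)
E = 21
x(Y) = -10*Y*(1 + Y) (x(Y) = 2*(((Y + 1)*Y)*(-5)) = 2*(((1 + Y)*Y)*(-5)) = 2*((Y*(1 + Y))*(-5)) = 2*(-5*Y*(1 + Y)) = -10*Y*(1 + Y))
x(a)*(E - 104) = (-10*4*(1 + 4))*(21 - 104) = -10*4*5*(-83) = -200*(-83) = 16600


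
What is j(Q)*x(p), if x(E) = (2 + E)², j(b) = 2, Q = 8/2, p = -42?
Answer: 3200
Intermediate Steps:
Q = 4 (Q = 8*(½) = 4)
j(Q)*x(p) = 2*(2 - 42)² = 2*(-40)² = 2*1600 = 3200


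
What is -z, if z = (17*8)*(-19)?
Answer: 2584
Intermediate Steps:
z = -2584 (z = 136*(-19) = -2584)
-z = -1*(-2584) = 2584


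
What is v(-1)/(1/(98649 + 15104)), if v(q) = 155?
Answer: 17631715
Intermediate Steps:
v(-1)/(1/(98649 + 15104)) = 155/(1/(98649 + 15104)) = 155/(1/113753) = 155*113753 = 17631715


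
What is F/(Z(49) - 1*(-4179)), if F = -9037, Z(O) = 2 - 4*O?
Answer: -9037/3985 ≈ -2.2678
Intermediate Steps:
F/(Z(49) - 1*(-4179)) = -9037/((2 - 4*49) - 1*(-4179)) = -9037/((2 - 196) + 4179) = -9037/(-194 + 4179) = -9037/3985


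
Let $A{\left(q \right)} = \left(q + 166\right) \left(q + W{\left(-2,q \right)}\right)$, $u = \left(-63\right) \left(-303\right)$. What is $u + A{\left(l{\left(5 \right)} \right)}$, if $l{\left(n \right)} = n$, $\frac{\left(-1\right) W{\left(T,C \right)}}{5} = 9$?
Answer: $12249$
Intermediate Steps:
$W{\left(T,C \right)} = -45$ ($W{\left(T,C \right)} = \left(-5\right) 9 = -45$)
$u = 19089$
$A{\left(q \right)} = \left(-45 + q\right) \left(166 + q\right)$ ($A{\left(q \right)} = \left(q + 166\right) \left(q - 45\right) = \left(166 + q\right) \left(-45 + q\right) = \left(-45 + q\right) \left(166 + q\right)$)
$u + A{\left(l{\left(5 \right)} \right)} = 19089 + \left(-7470 + 5^{2} + 121 \cdot 5\right) = 19089 + \left(-7470 + 25 + 605\right) = 19089 - 6840 = 12249$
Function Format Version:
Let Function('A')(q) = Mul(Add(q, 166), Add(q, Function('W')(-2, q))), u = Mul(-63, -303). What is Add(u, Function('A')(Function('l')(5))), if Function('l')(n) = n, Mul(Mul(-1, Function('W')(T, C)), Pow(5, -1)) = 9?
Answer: 12249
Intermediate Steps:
Function('W')(T, C) = -45 (Function('W')(T, C) = Mul(-5, 9) = -45)
u = 19089
Function('A')(q) = Mul(Add(-45, q), Add(166, q)) (Function('A')(q) = Mul(Add(q, 166), Add(q, -45)) = Mul(Add(166, q), Add(-45, q)) = Mul(Add(-45, q), Add(166, q)))
Add(u, Function('A')(Function('l')(5))) = Add(19089, Add(-7470, Pow(5, 2), Mul(121, 5))) = Add(19089, Add(-7470, 25, 605)) = Add(19089, -6840) = 12249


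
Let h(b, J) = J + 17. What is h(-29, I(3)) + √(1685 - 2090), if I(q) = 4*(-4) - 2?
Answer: -1 + 9*I*√5 ≈ -1.0 + 20.125*I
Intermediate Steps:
I(q) = -18 (I(q) = -16 - 2 = -18)
h(b, J) = 17 + J
h(-29, I(3)) + √(1685 - 2090) = (17 - 18) + √(1685 - 2090) = -1 + √(-405) = -1 + 9*I*√5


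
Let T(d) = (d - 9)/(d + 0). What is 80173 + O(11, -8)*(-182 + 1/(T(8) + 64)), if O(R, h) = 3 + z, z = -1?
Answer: 40782415/511 ≈ 79809.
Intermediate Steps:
O(R, h) = 2 (O(R, h) = 3 - 1 = 2)
T(d) = (-9 + d)/d
80173 + O(11, -8)*(-182 + 1/(T(8) + 64)) = 80173 + 2*(-182 + 1/((-9 + 8)/8 + 64)) = 80173 + 2*(-182 + 1/((⅛)*(-1) + 64)) = 80173 + 2*(-182 + 1/(-⅛ + 64)) = 80173 + 2*(-182 + 1/(511/8)) = 80173 + 2*(-182 + 8/511) = 80173 + 2*(-92994/511) = 80173 - 185988/511 = 40782415/511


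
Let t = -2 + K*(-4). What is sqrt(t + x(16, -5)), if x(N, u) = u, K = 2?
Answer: I*sqrt(15) ≈ 3.873*I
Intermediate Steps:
t = -10 (t = -2 + 2*(-4) = -2 - 8 = -10)
sqrt(t + x(16, -5)) = sqrt(-10 - 5) = sqrt(-15) = I*sqrt(15)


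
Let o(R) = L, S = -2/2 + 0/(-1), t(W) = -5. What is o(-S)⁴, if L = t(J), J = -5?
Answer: 625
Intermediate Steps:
L = -5
S = -1 (S = -2*½ + 0*(-1) = -1 + 0 = -1)
o(R) = -5
o(-S)⁴ = (-5)⁴ = 625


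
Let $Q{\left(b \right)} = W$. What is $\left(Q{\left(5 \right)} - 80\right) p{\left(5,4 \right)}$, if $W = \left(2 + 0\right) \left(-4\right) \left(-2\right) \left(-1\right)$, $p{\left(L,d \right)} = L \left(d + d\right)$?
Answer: $-3840$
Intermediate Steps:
$p{\left(L,d \right)} = 2 L d$ ($p{\left(L,d \right)} = L 2 d = 2 L d$)
$W = -16$ ($W = 2 \cdot 8 \left(-1\right) = 2 \left(-8\right) = -16$)
$Q{\left(b \right)} = -16$
$\left(Q{\left(5 \right)} - 80\right) p{\left(5,4 \right)} = \left(-16 - 80\right) 2 \cdot 5 \cdot 4 = \left(-16 - 80\right) 40 = \left(-96\right) 40 = -3840$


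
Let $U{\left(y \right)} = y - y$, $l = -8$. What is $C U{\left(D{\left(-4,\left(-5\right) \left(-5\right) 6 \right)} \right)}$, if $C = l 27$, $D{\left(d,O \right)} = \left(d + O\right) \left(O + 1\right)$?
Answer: $0$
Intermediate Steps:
$D{\left(d,O \right)} = \left(1 + O\right) \left(O + d\right)$ ($D{\left(d,O \right)} = \left(O + d\right) \left(1 + O\right) = \left(1 + O\right) \left(O + d\right)$)
$C = -216$ ($C = \left(-8\right) 27 = -216$)
$U{\left(y \right)} = 0$
$C U{\left(D{\left(-4,\left(-5\right) \left(-5\right) 6 \right)} \right)} = \left(-216\right) 0 = 0$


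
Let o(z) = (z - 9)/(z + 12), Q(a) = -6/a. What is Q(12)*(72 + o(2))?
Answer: -143/4 ≈ -35.750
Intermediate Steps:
o(z) = (-9 + z)/(12 + z)
Q(12)*(72 + o(2)) = (-6/12)*(72 + (-9 + 2)/(12 + 2)) = (-6*1/12)*(72 - 7/14) = -(72 + (1/14)*(-7))/2 = -(72 - 1/2)/2 = -1/2*143/2 = -143/4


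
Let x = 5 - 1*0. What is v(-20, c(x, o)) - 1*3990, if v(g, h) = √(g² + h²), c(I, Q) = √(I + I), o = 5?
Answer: -3990 + √410 ≈ -3969.8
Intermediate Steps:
x = 5 (x = 5 + 0 = 5)
c(I, Q) = √2*√I (c(I, Q) = √(2*I) = √2*√I)
v(-20, c(x, o)) - 1*3990 = √((-20)² + (√2*√5)²) - 1*3990 = √(400 + (√10)²) - 3990 = √(400 + 10) - 3990 = √410 - 3990 = -3990 + √410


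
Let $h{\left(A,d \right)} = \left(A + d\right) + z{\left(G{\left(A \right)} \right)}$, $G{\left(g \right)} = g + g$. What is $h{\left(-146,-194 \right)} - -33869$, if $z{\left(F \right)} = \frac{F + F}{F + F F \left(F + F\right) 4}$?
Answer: $\frac{22870566779}{682113} \approx 33529.0$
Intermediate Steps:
$G{\left(g \right)} = 2 g$
$z{\left(F \right)} = \frac{2 F}{F + 8 F^{3}}$ ($z{\left(F \right)} = \frac{2 F}{F + F F 2 F 4} = \frac{2 F}{F + F 2 F^{2} \cdot 4} = \frac{2 F}{F + 2 F^{3} \cdot 4} = \frac{2 F}{F + 8 F^{3}}$)
$h{\left(A,d \right)} = A + d + \frac{2}{1 + 32 A^{2}}$ ($h{\left(A,d \right)} = \left(A + d\right) + \frac{2}{1 + 8 \left(2 A\right)^{2}} = \left(A + d\right) + \frac{2}{1 + 8 \cdot 4 A^{2}} = \left(A + d\right) + \frac{2}{1 + 32 A^{2}} = A + d + \frac{2}{1 + 32 A^{2}}$)
$h{\left(-146,-194 \right)} - -33869 = \frac{2 + \left(1 + 32 \left(-146\right)^{2}\right) \left(-146 - 194\right)}{1 + 32 \left(-146\right)^{2}} - -33869 = \frac{2 + \left(1 + 32 \cdot 21316\right) \left(-340\right)}{1 + 32 \cdot 21316} + 33869 = \frac{2 + \left(1 + 682112\right) \left(-340\right)}{1 + 682112} + 33869 = \frac{2 + 682113 \left(-340\right)}{682113} + 33869 = \frac{2 - 231918420}{682113} + 33869 = \frac{1}{682113} \left(-231918418\right) + 33869 = - \frac{231918418}{682113} + 33869 = \frac{22870566779}{682113}$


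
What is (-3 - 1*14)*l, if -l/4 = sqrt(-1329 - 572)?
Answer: 68*I*sqrt(1901) ≈ 2964.8*I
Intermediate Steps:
l = -4*I*sqrt(1901) (l = -4*sqrt(-1329 - 572) = -4*I*sqrt(1901) ≈ -174.4*I)
(-3 - 1*14)*l = (-3 - 1*14)*(-4*I*sqrt(1901)) = (-3 - 14)*(-4*I*sqrt(1901)) = -(-68)*I*sqrt(1901) = 68*I*sqrt(1901)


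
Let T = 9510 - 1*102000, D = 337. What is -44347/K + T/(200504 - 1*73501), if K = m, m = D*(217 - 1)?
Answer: -12364734121/9244802376 ≈ -1.3375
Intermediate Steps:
T = -92490 (T = 9510 - 102000 = -92490)
m = 72792 (m = 337*(217 - 1) = 337*216 = 72792)
K = 72792
-44347/K + T/(200504 - 1*73501) = -44347/72792 - 92490/(200504 - 1*73501) = -44347*1/72792 - 92490/(200504 - 73501) = -44347/72792 - 92490/127003 = -12364734121/9244802376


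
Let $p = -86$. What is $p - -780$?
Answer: $694$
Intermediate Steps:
$p - -780 = -86 - -780 = -86 + 780 = 694$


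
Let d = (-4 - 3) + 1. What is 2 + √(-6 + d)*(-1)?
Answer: 2 - 2*I*√3 ≈ 2.0 - 3.4641*I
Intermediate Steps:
d = -6 (d = -7 + 1 = -6)
2 + √(-6 + d)*(-1) = 2 + √(-6 - 6)*(-1) = 2 + √(-12)*(-1) = 2 + (2*I*√3)*(-1) = 2 - 2*I*√3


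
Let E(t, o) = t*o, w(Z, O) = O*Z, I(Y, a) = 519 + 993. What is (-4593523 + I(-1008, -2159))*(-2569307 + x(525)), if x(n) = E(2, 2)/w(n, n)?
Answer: 3251902580489292581/275625 ≈ 1.1798e+13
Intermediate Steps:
I(Y, a) = 1512
E(t, o) = o*t
x(n) = 4/n**2 (x(n) = (2*2)/((n*n)) = 4/(n**2) = 4/n**2)
(-4593523 + I(-1008, -2159))*(-2569307 + x(525)) = (-4593523 + 1512)*(-2569307 + 4/525**2) = -4592011*(-2569307 + 4*(1/275625)) = -4592011*(-2569307 + 4/275625) = -4592011*(-708165241871/275625) = 3251902580489292581/275625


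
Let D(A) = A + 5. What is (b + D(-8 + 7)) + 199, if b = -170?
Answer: 33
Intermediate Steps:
D(A) = 5 + A
(b + D(-8 + 7)) + 199 = (-170 + (5 + (-8 + 7))) + 199 = (-170 + (5 - 1)) + 199 = (-170 + 4) + 199 = -166 + 199 = 33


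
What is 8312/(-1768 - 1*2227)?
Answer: -8312/3995 ≈ -2.0806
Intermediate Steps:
8312/(-1768 - 1*2227) = 8312/(-1768 - 2227) = 8312/(-3995) = 8312*(-1/3995) = -8312/3995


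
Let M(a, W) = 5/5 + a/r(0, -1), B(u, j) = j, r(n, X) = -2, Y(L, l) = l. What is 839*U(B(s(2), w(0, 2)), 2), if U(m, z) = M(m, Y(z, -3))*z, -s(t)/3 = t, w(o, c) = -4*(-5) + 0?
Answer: -15102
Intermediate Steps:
w(o, c) = 20 (w(o, c) = 20 + 0 = 20)
s(t) = -3*t
M(a, W) = 1 - a/2 (M(a, W) = 5/5 + a/(-2) = 5*(⅕) + a*(-½) = 1 - a/2)
U(m, z) = z*(1 - m/2) (U(m, z) = (1 - m/2)*z = z*(1 - m/2))
839*U(B(s(2), w(0, 2)), 2) = 839*((½)*2*(2 - 1*20)) = 839*((½)*2*(2 - 20)) = 839*((½)*2*(-18)) = 839*(-18) = -15102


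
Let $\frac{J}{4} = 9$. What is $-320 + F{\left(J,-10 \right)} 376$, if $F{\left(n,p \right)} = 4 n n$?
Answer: $1948864$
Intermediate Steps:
$J = 36$ ($J = 4 \cdot 9 = 36$)
$F{\left(n,p \right)} = 4 n^{2}$
$-320 + F{\left(J,-10 \right)} 376 = -320 + 4 \cdot 36^{2} \cdot 376 = -320 + 4 \cdot 1296 \cdot 376 = -320 + 5184 \cdot 376 = -320 + 1949184 = 1948864$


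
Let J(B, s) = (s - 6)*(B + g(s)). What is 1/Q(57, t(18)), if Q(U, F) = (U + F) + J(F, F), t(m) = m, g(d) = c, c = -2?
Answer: 1/267 ≈ 0.0037453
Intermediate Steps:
g(d) = -2
J(B, s) = (-6 + s)*(-2 + B) (J(B, s) = (s - 6)*(B - 2) = (-6 + s)*(-2 + B))
Q(U, F) = 12 + U + F² - 7*F (Q(U, F) = (U + F) + (12 - 6*F - 2*F + F*F) = (F + U) + (12 - 6*F - 2*F + F²) = (F + U) + (12 + F² - 8*F) = 12 + U + F² - 7*F)
1/Q(57, t(18)) = 1/(12 + 57 + 18² - 7*18) = 1/(12 + 57 + 324 - 126) = 1/267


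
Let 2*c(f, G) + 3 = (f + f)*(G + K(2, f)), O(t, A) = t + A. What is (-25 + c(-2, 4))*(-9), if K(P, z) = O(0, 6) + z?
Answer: 765/2 ≈ 382.50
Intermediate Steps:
O(t, A) = A + t
K(P, z) = 6 + z (K(P, z) = (6 + 0) + z = 6 + z)
c(f, G) = -3/2 + f*(6 + G + f) (c(f, G) = -3/2 + ((f + f)*(G + (6 + f)))/2 = -3/2 + ((2*f)*(6 + G + f))/2 = -3/2 + (2*f*(6 + G + f))/2 = -3/2 + f*(6 + G + f))
(-25 + c(-2, 4))*(-9) = (-25 + (-3/2 + 4*(-2) - 2*(6 - 2)))*(-9) = (-25 + (-3/2 - 8 - 2*4))*(-9) = (-25 + (-3/2 - 8 - 8))*(-9) = (-25 - 35/2)*(-9) = -85/2*(-9) = 765/2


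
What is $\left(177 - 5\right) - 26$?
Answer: $146$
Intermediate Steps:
$\left(177 - 5\right) - 26 = 172 - 26 = 146$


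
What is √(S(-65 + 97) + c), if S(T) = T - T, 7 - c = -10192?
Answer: √10199 ≈ 100.99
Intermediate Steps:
c = 10199 (c = 7 - 1*(-10192) = 7 + 10192 = 10199)
S(T) = 0
√(S(-65 + 97) + c) = √(0 + 10199) = √10199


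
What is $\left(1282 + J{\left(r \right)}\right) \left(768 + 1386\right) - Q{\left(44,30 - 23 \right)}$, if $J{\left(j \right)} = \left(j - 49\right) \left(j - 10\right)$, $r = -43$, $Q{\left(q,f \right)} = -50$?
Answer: $13264382$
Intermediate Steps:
$J{\left(j \right)} = \left(-49 + j\right) \left(-10 + j\right)$
$\left(1282 + J{\left(r \right)}\right) \left(768 + 1386\right) - Q{\left(44,30 - 23 \right)} = \left(1282 + \left(490 + \left(-43\right)^{2} - -2537\right)\right) \left(768 + 1386\right) - -50 = \left(1282 + \left(490 + 1849 + 2537\right)\right) 2154 + 50 = \left(1282 + 4876\right) 2154 + 50 = 6158 \cdot 2154 + 50 = 13264332 + 50 = 13264382$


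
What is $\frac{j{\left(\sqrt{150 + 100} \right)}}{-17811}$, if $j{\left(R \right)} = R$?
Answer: $- \frac{5 \sqrt{10}}{17811} \approx -0.00088773$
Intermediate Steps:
$\frac{j{\left(\sqrt{150 + 100} \right)}}{-17811} = \frac{\sqrt{150 + 100}}{-17811} = \sqrt{250} \left(- \frac{1}{17811}\right) = 5 \sqrt{10} \left(- \frac{1}{17811}\right) = - \frac{5 \sqrt{10}}{17811}$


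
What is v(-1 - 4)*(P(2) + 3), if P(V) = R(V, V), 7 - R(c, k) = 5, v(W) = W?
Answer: -25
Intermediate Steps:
R(c, k) = 2 (R(c, k) = 7 - 1*5 = 7 - 5 = 2)
P(V) = 2
v(-1 - 4)*(P(2) + 3) = (-1 - 4)*(2 + 3) = -5*5 = -25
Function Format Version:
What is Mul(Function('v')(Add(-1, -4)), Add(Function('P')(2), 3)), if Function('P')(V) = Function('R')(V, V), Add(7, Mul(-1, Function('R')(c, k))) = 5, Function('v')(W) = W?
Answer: -25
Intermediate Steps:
Function('R')(c, k) = 2 (Function('R')(c, k) = Add(7, Mul(-1, 5)) = Add(7, -5) = 2)
Function('P')(V) = 2
Mul(Function('v')(Add(-1, -4)), Add(Function('P')(2), 3)) = Mul(Add(-1, -4), Add(2, 3)) = Mul(-5, 5) = -25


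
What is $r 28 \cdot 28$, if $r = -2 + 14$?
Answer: $9408$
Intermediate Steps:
$r = 12$
$r 28 \cdot 28 = 12 \cdot 28 \cdot 28 = 336 \cdot 28 = 9408$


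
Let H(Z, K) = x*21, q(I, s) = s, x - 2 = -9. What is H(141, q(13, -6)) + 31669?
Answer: 31522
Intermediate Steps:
x = -7 (x = 2 - 9 = -7)
H(Z, K) = -147 (H(Z, K) = -7*21 = -147)
H(141, q(13, -6)) + 31669 = -147 + 31669 = 31522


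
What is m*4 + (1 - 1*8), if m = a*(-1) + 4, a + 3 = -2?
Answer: 29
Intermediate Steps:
a = -5 (a = -3 - 2 = -5)
m = 9 (m = -5*(-1) + 4 = 5 + 4 = 9)
m*4 + (1 - 1*8) = 9*4 + (1 - 1*8) = 36 + (1 - 8) = 36 - 7 = 29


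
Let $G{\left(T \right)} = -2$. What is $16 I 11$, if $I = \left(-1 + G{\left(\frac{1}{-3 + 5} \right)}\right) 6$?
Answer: $-3168$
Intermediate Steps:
$I = -18$ ($I = \left(-1 - 2\right) 6 = \left(-3\right) 6 = -18$)
$16 I 11 = 16 \left(-18\right) 11 = \left(-288\right) 11 = -3168$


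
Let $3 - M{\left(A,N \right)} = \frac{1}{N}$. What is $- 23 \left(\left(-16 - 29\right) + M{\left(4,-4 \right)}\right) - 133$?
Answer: $\frac{3309}{4} \approx 827.25$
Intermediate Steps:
$M{\left(A,N \right)} = 3 - \frac{1}{N}$
$- 23 \left(\left(-16 - 29\right) + M{\left(4,-4 \right)}\right) - 133 = - 23 \left(\left(-16 - 29\right) + \left(3 - \frac{1}{-4}\right)\right) - 133 = - 23 \left(-45 + \left(3 - - \frac{1}{4}\right)\right) - 133 = - 23 \left(-45 + \left(3 + \frac{1}{4}\right)\right) - 133 = - 23 \left(-45 + \frac{13}{4}\right) - 133 = \left(-23\right) \left(- \frac{167}{4}\right) - 133 = \frac{3841}{4} - 133 = \frac{3309}{4}$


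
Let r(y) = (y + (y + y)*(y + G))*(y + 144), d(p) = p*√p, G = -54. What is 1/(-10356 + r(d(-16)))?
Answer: -187933/711602289956 - 94400*I/177900572489 ≈ -2.641e-7 - 5.3063e-7*I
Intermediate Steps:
d(p) = p^(3/2)
r(y) = (144 + y)*(y + 2*y*(-54 + y)) (r(y) = (y + (y + y)*(y - 54))*(y + 144) = (y + (2*y)*(-54 + y))*(144 + y) = (y + 2*y*(-54 + y))*(144 + y) = (144 + y)*(y + 2*y*(-54 + y)))
1/(-10356 + r(d(-16))) = 1/(-10356 + (-16)^(3/2)*(-15408 + 2*((-16)^(3/2))² + 181*(-16)^(3/2))) = 1/(-10356 + (-64*I)*(-15408 + 2*(-64*I)² + 181*(-64*I))) = 1/(-10356 + (-64*I)*(-15408 + 2*(-4096) - 11584*I)) = 1/(-10356 + (-64*I)*(-15408 - 8192 - 11584*I)) = 1/(-10356 + (-64*I)*(-23600 - 11584*I)) = 1/(-10356 - 64*I*(-23600 - 11584*I))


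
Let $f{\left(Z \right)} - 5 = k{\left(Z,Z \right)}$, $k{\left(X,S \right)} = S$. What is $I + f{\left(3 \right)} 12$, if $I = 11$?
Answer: $107$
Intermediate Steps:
$f{\left(Z \right)} = 5 + Z$
$I + f{\left(3 \right)} 12 = 11 + \left(5 + 3\right) 12 = 11 + 8 \cdot 12 = 11 + 96 = 107$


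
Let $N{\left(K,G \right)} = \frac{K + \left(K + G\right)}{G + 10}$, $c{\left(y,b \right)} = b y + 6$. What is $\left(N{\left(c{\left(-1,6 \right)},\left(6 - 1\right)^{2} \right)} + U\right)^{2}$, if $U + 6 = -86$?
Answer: $\frac{408321}{49} \approx 8333.1$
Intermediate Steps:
$c{\left(y,b \right)} = 6 + b y$
$N{\left(K,G \right)} = \frac{G + 2 K}{10 + G}$ ($N{\left(K,G \right)} = \frac{K + \left(G + K\right)}{10 + G} = \frac{G + 2 K}{10 + G}$)
$U = -92$ ($U = -6 - 86 = -92$)
$\left(N{\left(c{\left(-1,6 \right)},\left(6 - 1\right)^{2} \right)} + U\right)^{2} = \left(\frac{\left(6 - 1\right)^{2} + 2 \left(6 + 6 \left(-1\right)\right)}{10 + \left(6 - 1\right)^{2}} - 92\right)^{2} = \left(\frac{5^{2} + 2 \left(6 - 6\right)}{10 + 5^{2}} - 92\right)^{2} = \left(\frac{25 + 2 \cdot 0}{10 + 25} - 92\right)^{2} = \left(\frac{25 + 0}{35} - 92\right)^{2} = \left(\frac{1}{35} \cdot 25 - 92\right)^{2} = \left(\frac{5}{7} - 92\right)^{2} = \left(- \frac{639}{7}\right)^{2} = \frac{408321}{49}$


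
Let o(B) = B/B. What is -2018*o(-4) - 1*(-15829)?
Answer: 13811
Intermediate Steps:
o(B) = 1
-2018*o(-4) - 1*(-15829) = -2018*1 - 1*(-15829) = -2018 + 15829 = 13811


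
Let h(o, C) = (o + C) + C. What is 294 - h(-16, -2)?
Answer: 314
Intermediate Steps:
h(o, C) = o + 2*C (h(o, C) = (C + o) + C = o + 2*C)
294 - h(-16, -2) = 294 - (-16 + 2*(-2)) = 294 - (-16 - 4) = 294 - 1*(-20) = 294 + 20 = 314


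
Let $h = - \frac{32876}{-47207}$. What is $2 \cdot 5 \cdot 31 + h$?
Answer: $\frac{14667046}{47207} \approx 310.7$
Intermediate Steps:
$h = \frac{32876}{47207}$ ($h = \left(-32876\right) \left(- \frac{1}{47207}\right) = \frac{32876}{47207} \approx 0.69642$)
$2 \cdot 5 \cdot 31 + h = 2 \cdot 5 \cdot 31 + \frac{32876}{47207} = 10 \cdot 31 + \frac{32876}{47207} = 310 + \frac{32876}{47207} = \frac{14667046}{47207}$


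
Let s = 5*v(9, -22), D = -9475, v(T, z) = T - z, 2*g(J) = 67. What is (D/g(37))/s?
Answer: -3790/2077 ≈ -1.8247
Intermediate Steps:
g(J) = 67/2 (g(J) = (½)*67 = 67/2)
s = 155 (s = 5*(9 - 1*(-22)) = 5*(9 + 22) = 5*31 = 155)
(D/g(37))/s = -9475/67/2/155 = -9475*2/67*(1/155) = -18950/67*1/155 = -3790/2077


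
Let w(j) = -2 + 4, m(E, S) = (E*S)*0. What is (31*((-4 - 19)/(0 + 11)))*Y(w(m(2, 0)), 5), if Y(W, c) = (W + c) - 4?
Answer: -2139/11 ≈ -194.45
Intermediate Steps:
m(E, S) = 0
w(j) = 2
Y(W, c) = -4 + W + c
(31*((-4 - 19)/(0 + 11)))*Y(w(m(2, 0)), 5) = (31*((-4 - 19)/(0 + 11)))*(-4 + 2 + 5) = (31*(-23/11))*3 = -713/11*3 = -2139/11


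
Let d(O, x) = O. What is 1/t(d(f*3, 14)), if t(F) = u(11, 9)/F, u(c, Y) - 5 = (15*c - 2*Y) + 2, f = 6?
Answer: 9/77 ≈ 0.11688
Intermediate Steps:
u(c, Y) = 7 - 2*Y + 15*c (u(c, Y) = 5 + ((15*c - 2*Y) + 2) = 5 + ((-2*Y + 15*c) + 2) = 5 + (2 - 2*Y + 15*c) = 7 - 2*Y + 15*c)
t(F) = 154/F (t(F) = (7 - 2*9 + 15*11)/F = (7 - 18 + 165)/F = 154/F)
1/t(d(f*3, 14)) = 1/(154/((6*3))) = 1/(154/18) = 1/(154*(1/18)) = 1/(77/9) = 9/77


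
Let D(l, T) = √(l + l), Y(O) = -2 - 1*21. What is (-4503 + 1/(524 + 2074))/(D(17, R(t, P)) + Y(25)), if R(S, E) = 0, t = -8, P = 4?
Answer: 269072239/1286010 + 11698793*√34/1286010 ≈ 262.27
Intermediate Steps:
Y(O) = -23 (Y(O) = -2 - 21 = -23)
D(l, T) = √2*√l (D(l, T) = √(2*l) = √2*√l)
(-4503 + 1/(524 + 2074))/(D(17, R(t, P)) + Y(25)) = (-4503 + 1/(524 + 2074))/(√2*√17 - 23) = (-4503 + 1/2598)/(√34 - 23) = (-4503 + 1/2598)/(-23 + √34) = -11698793/(2598*(-23 + √34))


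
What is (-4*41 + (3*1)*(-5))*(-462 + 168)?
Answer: 52626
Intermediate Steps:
(-4*41 + (3*1)*(-5))*(-462 + 168) = (-164 + 3*(-5))*(-294) = (-164 - 15)*(-294) = -179*(-294) = 52626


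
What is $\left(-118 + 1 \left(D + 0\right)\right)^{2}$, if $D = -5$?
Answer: $15129$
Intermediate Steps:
$\left(-118 + 1 \left(D + 0\right)\right)^{2} = \left(-118 + 1 \left(-5 + 0\right)\right)^{2} = \left(-118 + 1 \left(-5\right)\right)^{2} = \left(-118 - 5\right)^{2} = \left(-123\right)^{2} = 15129$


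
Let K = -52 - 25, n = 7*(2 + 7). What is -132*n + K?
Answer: -8393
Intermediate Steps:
n = 63 (n = 7*9 = 63)
K = -77
-132*n + K = -132*63 - 77 = -8316 - 77 = -8393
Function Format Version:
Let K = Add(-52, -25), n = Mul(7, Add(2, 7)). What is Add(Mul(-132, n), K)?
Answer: -8393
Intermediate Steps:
n = 63 (n = Mul(7, 9) = 63)
K = -77
Add(Mul(-132, n), K) = Add(Mul(-132, 63), -77) = Add(-8316, -77) = -8393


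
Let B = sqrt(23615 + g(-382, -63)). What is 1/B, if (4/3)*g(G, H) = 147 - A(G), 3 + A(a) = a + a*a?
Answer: -I*sqrt(85429)/85429 ≈ -0.0034213*I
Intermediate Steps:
A(a) = -3 + a + a**2 (A(a) = -3 + (a + a*a) = -3 + (a + a**2) = -3 + a + a**2)
g(G, H) = 225/2 - 3*G/4 - 3*G**2/4 (g(G, H) = 3*(147 - (-3 + G + G**2))/4 = 3*(147 + (3 - G - G**2))/4 = 3*(150 - G - G**2)/4 = 225/2 - 3*G/4 - 3*G**2/4)
B = I*sqrt(85429) (B = sqrt(23615 + (225/2 - 3/4*(-382) - 3/4*(-382)**2)) = sqrt(23615 + (225/2 + 573/2 - 3/4*145924)) = sqrt(23615 + (225/2 + 573/2 - 109443)) = sqrt(23615 - 109044) = sqrt(-85429) = I*sqrt(85429) ≈ 292.28*I)
1/B = 1/(I*sqrt(85429)) = -I*sqrt(85429)/85429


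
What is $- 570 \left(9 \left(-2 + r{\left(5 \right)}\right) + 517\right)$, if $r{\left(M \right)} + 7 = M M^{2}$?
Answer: $-889770$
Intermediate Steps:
$r{\left(M \right)} = -7 + M^{3}$ ($r{\left(M \right)} = -7 + M M^{2} = -7 + M^{3}$)
$- 570 \left(9 \left(-2 + r{\left(5 \right)}\right) + 517\right) = - 570 \left(9 \left(-2 - \left(7 - 5^{3}\right)\right) + 517\right) = - 570 \left(9 \left(-2 + \left(-7 + 125\right)\right) + 517\right) = - 570 \left(9 \left(-2 + 118\right) + 517\right) = - 570 \left(9 \cdot 116 + 517\right) = - 570 \left(1044 + 517\right) = \left(-570\right) 1561 = -889770$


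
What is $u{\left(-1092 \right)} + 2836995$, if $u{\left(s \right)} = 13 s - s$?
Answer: $2823891$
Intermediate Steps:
$u{\left(s \right)} = 12 s$
$u{\left(-1092 \right)} + 2836995 = 12 \left(-1092\right) + 2836995 = -13104 + 2836995 = 2823891$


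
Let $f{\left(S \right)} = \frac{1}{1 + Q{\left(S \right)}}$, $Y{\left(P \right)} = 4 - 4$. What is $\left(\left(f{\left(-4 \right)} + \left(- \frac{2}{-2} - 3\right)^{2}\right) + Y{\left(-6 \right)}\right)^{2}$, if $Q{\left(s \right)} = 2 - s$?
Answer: $\frac{841}{49} \approx 17.163$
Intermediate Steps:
$Y{\left(P \right)} = 0$ ($Y{\left(P \right)} = 4 - 4 = 0$)
$f{\left(S \right)} = \frac{1}{3 - S}$ ($f{\left(S \right)} = \frac{1}{1 - \left(-2 + S\right)} = \frac{1}{3 - S}$)
$\left(\left(f{\left(-4 \right)} + \left(- \frac{2}{-2} - 3\right)^{2}\right) + Y{\left(-6 \right)}\right)^{2} = \left(\left(- \frac{1}{-3 - 4} + \left(- \frac{2}{-2} - 3\right)^{2}\right) + 0\right)^{2} = \left(\left(- \frac{1}{-7} + \left(\left(-2\right) \left(- \frac{1}{2}\right) - 3\right)^{2}\right) + 0\right)^{2} = \left(\left(\left(-1\right) \left(- \frac{1}{7}\right) + \left(1 - 3\right)^{2}\right) + 0\right)^{2} = \left(\left(\frac{1}{7} + \left(-2\right)^{2}\right) + 0\right)^{2} = \left(\left(\frac{1}{7} + 4\right) + 0\right)^{2} = \left(\frac{29}{7} + 0\right)^{2} = \left(\frac{29}{7}\right)^{2} = \frac{841}{49}$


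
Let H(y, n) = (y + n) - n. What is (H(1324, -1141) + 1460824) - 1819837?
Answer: -357689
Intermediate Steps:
H(y, n) = y (H(y, n) = (n + y) - n = y)
(H(1324, -1141) + 1460824) - 1819837 = (1324 + 1460824) - 1819837 = 1462148 - 1819837 = -357689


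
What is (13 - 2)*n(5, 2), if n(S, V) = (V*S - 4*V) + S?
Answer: 77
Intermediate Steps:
n(S, V) = S - 4*V + S*V (n(S, V) = (S*V - 4*V) + S = (-4*V + S*V) + S = S - 4*V + S*V)
(13 - 2)*n(5, 2) = (13 - 2)*(5 - 4*2 + 5*2) = 11*(5 - 8 + 10) = 11*7 = 77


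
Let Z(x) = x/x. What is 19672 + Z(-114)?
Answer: 19673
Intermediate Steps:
Z(x) = 1
19672 + Z(-114) = 19672 + 1 = 19673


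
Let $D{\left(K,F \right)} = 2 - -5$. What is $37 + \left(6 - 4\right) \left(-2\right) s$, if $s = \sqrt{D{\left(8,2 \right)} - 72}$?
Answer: $37 - 4 i \sqrt{65} \approx 37.0 - 32.249 i$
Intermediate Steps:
$D{\left(K,F \right)} = 7$ ($D{\left(K,F \right)} = 2 + 5 = 7$)
$s = i \sqrt{65}$ ($s = \sqrt{7 - 72} = \sqrt{-65} = i \sqrt{65} \approx 8.0623 i$)
$37 + \left(6 - 4\right) \left(-2\right) s = 37 + \left(6 - 4\right) \left(-2\right) i \sqrt{65} = 37 + 2 \left(-2\right) i \sqrt{65} = 37 - 4 i \sqrt{65}$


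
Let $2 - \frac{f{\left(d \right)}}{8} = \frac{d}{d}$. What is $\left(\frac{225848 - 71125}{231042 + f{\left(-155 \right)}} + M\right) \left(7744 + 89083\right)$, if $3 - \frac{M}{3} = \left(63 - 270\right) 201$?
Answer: $\frac{2792696555794421}{231050} \approx 1.2087 \cdot 10^{10}$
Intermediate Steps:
$M = 124830$ ($M = 9 - 3 \left(63 - 270\right) 201 = 9 - 3 \left(\left(-207\right) 201\right) = 9 - -124821 = 9 + 124821 = 124830$)
$f{\left(d \right)} = 8$ ($f{\left(d \right)} = 16 - 8 \frac{d}{d} = 16 - 8 = 8$)
$\left(\frac{225848 - 71125}{231042 + f{\left(-155 \right)}} + M\right) \left(7744 + 89083\right) = \left(\frac{225848 - 71125}{231042 + 8} + 124830\right) \left(7744 + 89083\right) = \left(\frac{154723}{231050} + 124830\right) 96827 = \frac{28842126223}{231050} \cdot 96827 = \frac{2792696555794421}{231050}$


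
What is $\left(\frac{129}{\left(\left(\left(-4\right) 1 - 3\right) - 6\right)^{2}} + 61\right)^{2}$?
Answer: $\frac{108951844}{28561} \approx 3814.7$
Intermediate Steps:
$\left(\frac{129}{\left(\left(\left(-4\right) 1 - 3\right) - 6\right)^{2}} + 61\right)^{2} = \left(\frac{129}{\left(\left(-4 - 3\right) - 6\right)^{2}} + 61\right)^{2} = \left(\frac{129}{\left(-7 - 6\right)^{2}} + 61\right)^{2} = \left(\frac{129}{\left(-13\right)^{2}} + 61\right)^{2} = \left(\frac{129}{169} + 61\right)^{2} = \left(\frac{10438}{169}\right)^{2} = \frac{108951844}{28561}$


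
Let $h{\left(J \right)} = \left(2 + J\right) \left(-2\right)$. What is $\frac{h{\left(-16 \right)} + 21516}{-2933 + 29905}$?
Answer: $\frac{5386}{6743} \approx 0.79875$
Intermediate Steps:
$h{\left(J \right)} = -4 - 2 J$
$\frac{h{\left(-16 \right)} + 21516}{-2933 + 29905} = \frac{\left(-4 - -32\right) + 21516}{-2933 + 29905} = \frac{\left(-4 + 32\right) + 21516}{26972} = \left(28 + 21516\right) \frac{1}{26972} = 21544 \cdot \frac{1}{26972} = \frac{5386}{6743}$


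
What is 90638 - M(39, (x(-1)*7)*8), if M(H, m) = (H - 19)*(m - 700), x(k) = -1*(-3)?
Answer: 101278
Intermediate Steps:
x(k) = 3
M(H, m) = (-700 + m)*(-19 + H) (M(H, m) = (-19 + H)*(-700 + m) = (-700 + m)*(-19 + H))
90638 - M(39, (x(-1)*7)*8) = 90638 - (13300 - 700*39 - 19*3*7*8 + 39*((3*7)*8)) = 90638 - (13300 - 27300 - 399*8 + 39*(21*8)) = 90638 - (13300 - 27300 - 19*168 + 39*168) = 90638 - (13300 - 27300 - 3192 + 6552) = 90638 - 1*(-10640) = 90638 + 10640 = 101278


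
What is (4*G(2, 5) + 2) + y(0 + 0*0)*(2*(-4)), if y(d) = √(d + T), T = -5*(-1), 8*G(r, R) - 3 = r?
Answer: 9/2 - 8*√5 ≈ -13.389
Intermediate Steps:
G(r, R) = 3/8 + r/8
T = 5
y(d) = √(5 + d) (y(d) = √(d + 5) = √(5 + d))
(4*G(2, 5) + 2) + y(0 + 0*0)*(2*(-4)) = (4*(3/8 + (⅛)*2) + 2) + √(5 + (0 + 0*0))*(2*(-4)) = (4*(3/8 + ¼) + 2) + √(5 + (0 + 0))*(-8) = (4*(5/8) + 2) + √(5 + 0)*(-8) = (5/2 + 2) + √5*(-8) = 9/2 - 8*√5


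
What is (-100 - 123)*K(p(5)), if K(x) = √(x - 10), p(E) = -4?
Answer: -223*I*√14 ≈ -834.39*I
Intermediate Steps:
K(x) = √(-10 + x)
(-100 - 123)*K(p(5)) = (-100 - 123)*√(-10 - 4) = -223*I*√14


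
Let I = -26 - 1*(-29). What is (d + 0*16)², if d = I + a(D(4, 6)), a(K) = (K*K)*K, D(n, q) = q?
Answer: 47961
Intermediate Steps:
I = 3 (I = -26 + 29 = 3)
a(K) = K³ (a(K) = K²*K = K³)
d = 219 (d = 3 + 6³ = 3 + 216 = 219)
(d + 0*16)² = (219 + 0*16)² = (219 + 0)² = 219² = 47961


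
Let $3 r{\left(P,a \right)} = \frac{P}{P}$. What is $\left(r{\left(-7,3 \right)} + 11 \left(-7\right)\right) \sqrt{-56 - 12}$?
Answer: $- \frac{460 i \sqrt{17}}{3} \approx - 632.21 i$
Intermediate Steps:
$r{\left(P,a \right)} = \frac{1}{3}$ ($r{\left(P,a \right)} = \frac{P \frac{1}{P}}{3} = \frac{1}{3} \cdot 1 = \frac{1}{3}$)
$\left(r{\left(-7,3 \right)} + 11 \left(-7\right)\right) \sqrt{-56 - 12} = \left(\frac{1}{3} + 11 \left(-7\right)\right) \sqrt{-56 - 12} = \left(\frac{1}{3} - 77\right) \sqrt{-68} = - \frac{230 \cdot 2 i \sqrt{17}}{3} = - \frac{460 i \sqrt{17}}{3}$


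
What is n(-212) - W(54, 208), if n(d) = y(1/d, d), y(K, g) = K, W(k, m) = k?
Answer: -11449/212 ≈ -54.005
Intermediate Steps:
n(d) = 1/d
n(-212) - W(54, 208) = 1/(-212) - 1*54 = -1/212 - 54 = -11449/212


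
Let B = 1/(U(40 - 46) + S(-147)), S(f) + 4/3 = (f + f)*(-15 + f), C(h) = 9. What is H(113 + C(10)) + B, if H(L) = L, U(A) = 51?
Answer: 17450029/143033 ≈ 122.00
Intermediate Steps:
S(f) = -4/3 + 2*f*(-15 + f) (S(f) = -4/3 + (f + f)*(-15 + f) = -4/3 + (2*f)*(-15 + f) = -4/3 + 2*f*(-15 + f))
B = 3/143033 (B = 1/(51 + (-4/3 - 30*(-147) + 2*(-147)²)) = 1/(51 + (-4/3 + 4410 + 2*21609)) = 1/(51 + (-4/3 + 4410 + 43218)) = 1/(51 + 142880/3) = 1/(143033/3) = 3/143033 ≈ 2.0974e-5)
H(113 + C(10)) + B = (113 + 9) + 3/143033 = 122 + 3/143033 = 17450029/143033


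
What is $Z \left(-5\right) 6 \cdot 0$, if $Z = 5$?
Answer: $0$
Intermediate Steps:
$Z \left(-5\right) 6 \cdot 0 = 5 \left(-5\right) 6 \cdot 0 = \left(-25\right) 0 = 0$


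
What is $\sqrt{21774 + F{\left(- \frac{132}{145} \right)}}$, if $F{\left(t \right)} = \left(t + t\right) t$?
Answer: $\frac{\sqrt{457833198}}{145} \approx 147.57$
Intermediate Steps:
$F{\left(t \right)} = 2 t^{2}$ ($F{\left(t \right)} = 2 t t = 2 t^{2}$)
$\sqrt{21774 + F{\left(- \frac{132}{145} \right)}} = \sqrt{21774 + 2 \left(- \frac{132}{145}\right)^{2}} = \sqrt{21774 + 2 \cdot \frac{17424}{21025}} = \sqrt{21774 + \frac{34848}{21025}} = \sqrt{\frac{457833198}{21025}} = \frac{\sqrt{457833198}}{145}$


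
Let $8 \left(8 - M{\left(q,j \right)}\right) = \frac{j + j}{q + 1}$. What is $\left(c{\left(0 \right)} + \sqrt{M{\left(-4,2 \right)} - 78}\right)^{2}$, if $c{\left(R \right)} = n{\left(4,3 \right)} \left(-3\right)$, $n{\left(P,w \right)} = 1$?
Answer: $\frac{\left(18 - i \sqrt{2514}\right)^{2}}{36} \approx -60.833 - 50.14 i$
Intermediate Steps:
$c{\left(R \right)} = -3$ ($c{\left(R \right)} = 1 \left(-3\right) = -3$)
$M{\left(q,j \right)} = 8 - \frac{j}{4 \left(1 + q\right)}$ ($M{\left(q,j \right)} = 8 - \frac{\left(j + j\right) \frac{1}{q + 1}}{8} = 8 - \frac{2 j \frac{1}{1 + q}}{8} = 8 - \frac{j}{4 \left(1 + q\right)}$)
$\left(c{\left(0 \right)} + \sqrt{M{\left(-4,2 \right)} - 78}\right)^{2} = \left(-3 + \sqrt{\frac{32 - 2 + 32 \left(-4\right)}{4 \left(1 - 4\right)} - 78}\right)^{2} = \left(-3 + \sqrt{\frac{32 - 2 - 128}{4 \left(-3\right)} - 78}\right)^{2} = \left(-3 + \sqrt{\frac{1}{4} \left(- \frac{1}{3}\right) \left(-98\right) - 78}\right)^{2} = \left(-3 + \sqrt{\frac{49}{6} - 78}\right)^{2} = \left(-3 + \sqrt{- \frac{419}{6}}\right)^{2} = \left(-3 + \frac{i \sqrt{2514}}{6}\right)^{2}$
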